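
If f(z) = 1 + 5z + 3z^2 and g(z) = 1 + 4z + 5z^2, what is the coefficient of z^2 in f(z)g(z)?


Step 1: z^2 term in f*g comes from: (1)*(5z^2) + (5z)*(4z) + (3z^2)*(1)
Step 2: = 5 + 20 + 3
Step 3: = 28

28


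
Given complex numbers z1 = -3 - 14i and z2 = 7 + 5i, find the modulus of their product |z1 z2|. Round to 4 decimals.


Step 1: |z1| = sqrt((-3)^2 + (-14)^2) = sqrt(205)
Step 2: |z2| = sqrt(7^2 + 5^2) = sqrt(74)
Step 3: |z1*z2| = |z1|*|z2| = sqrt(205) * sqrt(74) = sqrt(205 * 74) = sqrt(15170)
Step 4: = 123.1666

123.1666


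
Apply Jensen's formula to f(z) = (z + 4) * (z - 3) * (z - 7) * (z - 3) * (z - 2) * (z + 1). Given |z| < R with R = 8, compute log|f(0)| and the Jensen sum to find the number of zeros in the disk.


Jensen's formula: (1/2pi)*integral log|f(Re^it)|dt = log|f(0)| + sum_{|a_k|<R} log(R/|a_k|)
Step 1: f(0) = 4 * (-3) * (-7) * (-3) * (-2) * 1 = 504
Step 2: log|f(0)| = log|-4| + log|3| + log|7| + log|3| + log|2| + log|-1| = 6.2226
Step 3: Zeros inside |z| < 8: -4, 3, 7, 3, 2, -1
Step 4: Jensen sum = log(8/4) + log(8/3) + log(8/7) + log(8/3) + log(8/2) + log(8/1) = 6.2541
Step 5: n(R) = number of terms in the Jensen sum = count of zeros inside |z| < 8 = 6

6


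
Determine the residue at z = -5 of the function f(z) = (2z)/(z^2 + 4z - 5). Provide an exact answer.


Step 1: Q(z) = z^2 + 4z - 5 = (z + 5)(z - 1)
Step 2: Q'(z) = 2z + 4
Step 3: Q'(-5) = -6, P(-5) = -10
Step 4: Res = P(-5)/Q'(-5) = -10/(-6) = 5/3

5/3


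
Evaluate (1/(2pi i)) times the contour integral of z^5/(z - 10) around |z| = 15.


Step 1: f(z) = z^5, a = 10 is inside |z| = 15
Step 2: By Cauchy integral formula: (1/(2pi*i)) * integral = f(a)
Step 3: f(10) = 10^5 = 100000

100000


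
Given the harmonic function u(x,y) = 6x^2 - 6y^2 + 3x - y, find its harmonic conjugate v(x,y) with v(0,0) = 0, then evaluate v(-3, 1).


Step 1: v_x = -u_y = 12y + 1
Step 2: v_y = u_x = 12x + 3
Step 3: v = 12xy + x + 3y + C
Step 4: v(0,0) = 0 => C = 0
Step 5: v(-3, 1) = -36

-36


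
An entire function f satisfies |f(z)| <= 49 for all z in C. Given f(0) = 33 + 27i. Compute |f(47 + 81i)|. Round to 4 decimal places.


Step 1: By Liouville's theorem, a bounded entire function is constant.
Step 2: f(z) = f(0) = 33 + 27i for all z.
Step 3: |f(w)| = |33 + 27i| = sqrt(1089 + 729)
Step 4: = 42.638

42.638


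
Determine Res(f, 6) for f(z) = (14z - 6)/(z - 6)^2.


Step 1: Pole of order 2 at z = 6
Step 2: Res = lim d/dz [(z - 6)^2 * f(z)] as z -> 6
Step 3: (z - 6)^2 * f(z) = 14z - 6
Step 4: d/dz[14z - 6] = 14

14


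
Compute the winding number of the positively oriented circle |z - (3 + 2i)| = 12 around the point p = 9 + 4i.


Step 1: Center c = (3, 2), radius = 12
Step 2: |p - c|^2 = 6^2 + 2^2 = 40
Step 3: r^2 = 144
Step 4: |p-c| < r so winding number = 1

1


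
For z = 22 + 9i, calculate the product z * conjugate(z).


Step 1: conj(z) = 22 - 9i
Step 2: z * conj(z) = 22^2 + 9^2
Step 3: = 484 + 81 = 565

565


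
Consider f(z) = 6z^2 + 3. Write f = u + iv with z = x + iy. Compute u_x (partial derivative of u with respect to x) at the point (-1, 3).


Step 1: f(z) = 6(x+iy)^2 + 3
Step 2: u = 6(x^2 - y^2) + 3
Step 3: u_x = 12x + 0
Step 4: At (-1, 3): u_x = -12 + 0 = -12

-12


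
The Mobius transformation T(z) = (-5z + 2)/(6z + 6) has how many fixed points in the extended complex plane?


Step 1: Fixed points satisfy T(z) = z
Step 2: 6z^2 + 11z - 2 = 0
Step 3: Discriminant = 11^2 - 4*6*(-2) = 169
Step 4: Number of fixed points = 2

2


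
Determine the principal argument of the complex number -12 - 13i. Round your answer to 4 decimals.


Step 1: z = -12 - 13i
Step 2: arg(z) = atan2(-13, -12)
Step 3: arg(z) = -2.3162

-2.3162


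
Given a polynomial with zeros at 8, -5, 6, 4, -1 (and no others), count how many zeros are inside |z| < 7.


Step 1: Check each root:
  z = 8: |8| = 8 >= 7
  z = -5: |-5| = 5 < 7
  z = 6: |6| = 6 < 7
  z = 4: |4| = 4 < 7
  z = -1: |-1| = 1 < 7
Step 2: Count = 4

4


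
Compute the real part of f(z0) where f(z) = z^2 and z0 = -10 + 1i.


Step 1: z0 = -10 + 1i
Step 2: z0^2 = (-10)^2 - 1^2 - 20i
Step 3: real part = 100 - 1 = 99

99


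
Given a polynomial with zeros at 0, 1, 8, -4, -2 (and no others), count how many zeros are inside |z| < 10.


Step 1: Check each root:
  z = 0: |0| = 0 < 10
  z = 1: |1| = 1 < 10
  z = 8: |8| = 8 < 10
  z = -4: |-4| = 4 < 10
  z = -2: |-2| = 2 < 10
Step 2: Count = 5

5


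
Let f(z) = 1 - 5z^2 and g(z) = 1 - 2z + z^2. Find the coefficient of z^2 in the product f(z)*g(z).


Step 1: z^2 term in f*g comes from: (1)*(z^2) + (0)*(-2z) + (-5z^2)*(1)
Step 2: = 1 + 0 - 5
Step 3: = -4

-4


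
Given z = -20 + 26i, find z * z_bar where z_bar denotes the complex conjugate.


Step 1: conj(z) = -20 - 26i
Step 2: z * conj(z) = (-20)^2 + 26^2
Step 3: = 400 + 676 = 1076

1076


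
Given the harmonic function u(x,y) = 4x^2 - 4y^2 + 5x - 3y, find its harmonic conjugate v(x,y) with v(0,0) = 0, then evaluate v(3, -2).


Step 1: v_x = -u_y = 8y + 3
Step 2: v_y = u_x = 8x + 5
Step 3: v = 8xy + 3x + 5y + C
Step 4: v(0,0) = 0 => C = 0
Step 5: v(3, -2) = -49

-49


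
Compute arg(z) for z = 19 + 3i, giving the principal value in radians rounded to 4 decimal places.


Step 1: z = 19 + 3i
Step 2: arg(z) = atan2(3, 19)
Step 3: arg(z) = 0.1566

0.1566


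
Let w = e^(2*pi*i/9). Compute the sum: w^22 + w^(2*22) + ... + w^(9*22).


Step 1: The sum sum_{j=1}^{n} w^(k*j) equals n if n | k, else 0.
Step 2: Here n = 9, k = 22
Step 3: Does n divide k? 9 | 22 -> False
Step 4: Sum = 0

0


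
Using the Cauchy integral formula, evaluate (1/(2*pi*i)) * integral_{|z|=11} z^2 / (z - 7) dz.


Step 1: f(z) = z^2, a = 7 is inside |z| = 11
Step 2: By Cauchy integral formula: (1/(2pi*i)) * integral = f(a)
Step 3: f(7) = 7^2 = 49

49


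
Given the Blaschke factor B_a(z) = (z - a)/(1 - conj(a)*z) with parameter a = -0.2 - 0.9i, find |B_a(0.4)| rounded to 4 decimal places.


Step 1: Numerator z0 - a = 0.4 - (-0.2 - 0.9i) = 0.6 + 0.9i
Step 2: Denominator 1 - conj(a)*z0 = 1 - (-0.2 + 0.9i)*0.4 = 1.08 - 0.36i
Step 3: |z0 - a|^2 = 0.6^2 + 0.9^2 = 1.17; |1 - conj(a)*z0|^2 = 1.08^2 + (-0.36)^2 = 1.296
Step 4: |B_a(0.4)| = sqrt(1.17 / 1.296) = sqrt(0.902778)
Step 5: = 0.9501

0.9501


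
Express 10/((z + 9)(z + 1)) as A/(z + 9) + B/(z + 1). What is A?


Step 1: Multiply both sides by (z + 9) and set z = -9
Step 2: A = 10 / (-9 + 1)
Step 3: A = 10 / (-8)
Step 4: A = -5/4

-5/4


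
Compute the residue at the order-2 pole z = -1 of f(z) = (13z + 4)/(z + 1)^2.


Step 1: Pole of order 2 at z = -1
Step 2: Res = lim d/dz [(z + 1)^2 * f(z)] as z -> -1
Step 3: (z + 1)^2 * f(z) = 13z + 4
Step 4: d/dz[13z + 4] = 13

13


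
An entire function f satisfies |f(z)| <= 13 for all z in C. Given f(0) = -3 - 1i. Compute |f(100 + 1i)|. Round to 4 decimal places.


Step 1: By Liouville's theorem, a bounded entire function is constant.
Step 2: f(z) = f(0) = -3 - 1i for all z.
Step 3: |f(w)| = |-3 - 1i| = sqrt(9 + 1)
Step 4: = 3.1623

3.1623


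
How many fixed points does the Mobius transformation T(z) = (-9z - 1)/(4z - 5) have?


Step 1: Fixed points satisfy T(z) = z
Step 2: 4z^2 + 4z + 1 = 0
Step 3: Discriminant = 4^2 - 4*4*1 = 0
Step 4: Number of fixed points = 1

1


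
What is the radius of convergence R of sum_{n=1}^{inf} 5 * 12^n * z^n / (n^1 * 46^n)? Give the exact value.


Step 1: General term a_n = 5 * 12^n / (n^1 * 46^n)
Step 2: By the root test, |a_n|^(1/n) = 5^(1/n) * 12 / (n^(1/n) * 46) -> 12/46 as n -> infinity (since 5^(1/n) -> 1 and n^(1/n) -> 1)
Step 3: R = 1/lim|a_n|^(1/n) = 46/12 = 23/6

23/6


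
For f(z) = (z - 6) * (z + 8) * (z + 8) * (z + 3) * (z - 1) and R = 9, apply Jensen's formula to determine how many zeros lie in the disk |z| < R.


Jensen's formula: (1/2pi)*integral log|f(Re^it)|dt = log|f(0)| + sum_{|a_k|<R} log(R/|a_k|)
Step 1: f(0) = (-6) * 8 * 8 * 3 * (-1) = 1152
Step 2: log|f(0)| = log|6| + log|-8| + log|-8| + log|-3| + log|1| = 7.0493
Step 3: Zeros inside |z| < 9: 6, -8, -8, -3, 1
Step 4: Jensen sum = log(9/6) + log(9/8) + log(9/8) + log(9/3) + log(9/1) = 3.9369
Step 5: n(R) = number of terms in the Jensen sum = count of zeros inside |z| < 9 = 5

5


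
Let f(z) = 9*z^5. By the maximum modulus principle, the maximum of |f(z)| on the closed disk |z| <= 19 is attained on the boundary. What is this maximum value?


Step 1: On |z| = 19, |f(z)| = 9 * |z|^5 = 9 * 19^5
Step 2: By maximum modulus principle, maximum is on boundary.
Step 3: Maximum = 9 * 2476099 = 22284891

22284891


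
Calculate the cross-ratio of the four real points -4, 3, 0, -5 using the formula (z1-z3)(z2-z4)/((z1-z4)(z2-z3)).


Step 1: (z1-z3)(z2-z4) = (-4) * 8 = -32
Step 2: (z1-z4)(z2-z3) = 1 * 3 = 3
Step 3: Cross-ratio = -32/3 = -32/3

-32/3


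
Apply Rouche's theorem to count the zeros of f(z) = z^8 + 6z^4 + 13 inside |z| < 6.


Step 1: On |z| = 6 the three terms have sizes |z^8| = 6^8 = 1679616, |6z^4| = 6*6^4 = 7776, |13| = 13
Step 2: The dominant term is g(z) = z^8; let h(z) = 6z^4 + 13 so f = g + h
Step 3: On |z| = 6: |g| = 1679616 and |h| <= 7776 + 13 = 7789
Step 4: Since 1679616 > 7789, |h| < |g| on |z| = 6, so by Rouche f has the same number of zeros as g inside |z| < 6
Step 5: g(z) = z^8 has 8 zeros (all at the origin) inside |z| < 6. Answer = 8

8


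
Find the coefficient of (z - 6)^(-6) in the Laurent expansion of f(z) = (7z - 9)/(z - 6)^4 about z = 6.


Step 1: Write the numerator in powers of (z - 6): 7z - 9 = 7(z - 6) + (7*6 - 9) = 7(z - 6) + 33
Step 2: Divide by (z - 6)^4: f(z) = 33(z - 6)^(-4) + 7(z - 6)^(-3)
Step 3: This finite sum is the Laurent series of f about z = 6.
Step 4: Only the powers -4 and -3 appear, so the coefficient of (z - 6)^(-6) = 0

0


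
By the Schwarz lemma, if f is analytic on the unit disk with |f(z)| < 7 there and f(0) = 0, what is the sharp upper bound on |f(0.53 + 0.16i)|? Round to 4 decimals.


Step 1: g = f/7 maps D -> D with g(0) = 0, so by the Schwarz lemma |g(z)| <= |z|, i.e. |f(z)| <= 7|z|; this is sharp (f(z) = 7z).
Step 2: |z0|^2 = 0.53^2 + 0.16^2 = 0.3065
Step 3: |z0| = sqrt(0.3065) = 0.553624
Step 4: Best bound = 7 * |z0| = 7 * 0.553624 = 3.8754

3.8754


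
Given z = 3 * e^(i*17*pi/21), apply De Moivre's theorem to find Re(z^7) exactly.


Step 1: By De Moivre's theorem, z^7 = 3^7 * e^(i*7*17*pi/21) = 2187 * (cos(17*pi/3) + i*sin(17*pi/3))
Step 2: |z|^7 = 3^7 = 2187
Step 3: Reduce the angle mod 2*pi: 17*pi/3 - 4*pi = 5*pi/3
Step 4: cos(5*pi/3) = 1/2
Step 5: Re(z^7) = 2187 * 1/2 = 2187/2

2187/2


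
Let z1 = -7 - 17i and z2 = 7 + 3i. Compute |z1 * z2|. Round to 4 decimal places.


Step 1: |z1| = sqrt((-7)^2 + (-17)^2) = sqrt(338)
Step 2: |z2| = sqrt(7^2 + 3^2) = sqrt(58)
Step 3: |z1*z2| = |z1|*|z2| = sqrt(338) * sqrt(58) = sqrt(338 * 58) = sqrt(19604)
Step 4: = 140.0143

140.0143


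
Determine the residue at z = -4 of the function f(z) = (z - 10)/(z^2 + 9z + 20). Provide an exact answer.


Step 1: Q(z) = z^2 + 9z + 20 = (z + 4)(z + 5)
Step 2: Q'(z) = 2z + 9
Step 3: Q'(-4) = 1, P(-4) = -14
Step 4: Res = P(-4)/Q'(-4) = -14/1 = -14

-14


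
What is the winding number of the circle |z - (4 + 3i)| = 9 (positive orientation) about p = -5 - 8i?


Step 1: Center c = (4, 3), radius = 9
Step 2: |p - c|^2 = (-9)^2 + (-11)^2 = 202
Step 3: r^2 = 81
Step 4: |p-c| > r so winding number = 0

0


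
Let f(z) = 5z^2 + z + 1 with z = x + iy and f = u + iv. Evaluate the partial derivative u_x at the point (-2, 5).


Step 1: f(z) = 5(x+iy)^2 + (x+iy) + 1
Step 2: u = 5(x^2 - y^2) + x + 1
Step 3: u_x = 10x + 1
Step 4: At (-2, 5): u_x = -20 + 1 = -19

-19


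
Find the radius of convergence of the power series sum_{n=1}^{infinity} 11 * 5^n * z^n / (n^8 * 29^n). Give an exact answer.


Step 1: General term a_n = 11 * 5^n / (n^8 * 29^n)
Step 2: By the root test, |a_n|^(1/n) = 11^(1/n) * 5 / (n^(8/n) * 29) -> 5/29 as n -> infinity (since 11^(1/n) -> 1 and n^(8/n) -> 1)
Step 3: R = 1/lim|a_n|^(1/n) = 29/5

29/5


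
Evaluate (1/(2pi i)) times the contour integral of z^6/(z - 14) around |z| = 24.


Step 1: f(z) = z^6, a = 14 is inside |z| = 24
Step 2: By Cauchy integral formula: (1/(2pi*i)) * integral = f(a)
Step 3: f(14) = 14^6 = 7529536

7529536


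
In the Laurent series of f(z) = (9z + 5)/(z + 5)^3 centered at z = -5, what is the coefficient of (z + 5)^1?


Step 1: Write the numerator in powers of (z + 5): 9z + 5 = 9(z + 5) + (9*(-5) + 5) = 9(z + 5) - 40
Step 2: Divide by (z + 5)^3: f(z) = -40(z + 5)^(-3) + 9(z + 5)^(-2)
Step 3: This finite sum is the Laurent series of f about z = -5.
Step 4: Only the powers -3 and -2 appear, so the coefficient of (z + 5)^1 = 0

0


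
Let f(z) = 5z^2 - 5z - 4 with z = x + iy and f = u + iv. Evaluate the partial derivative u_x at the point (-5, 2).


Step 1: f(z) = 5(x+iy)^2 - 5(x+iy) - 4
Step 2: u = 5(x^2 - y^2) - 5x - 4
Step 3: u_x = 10x - 5
Step 4: At (-5, 2): u_x = -50 - 5 = -55

-55


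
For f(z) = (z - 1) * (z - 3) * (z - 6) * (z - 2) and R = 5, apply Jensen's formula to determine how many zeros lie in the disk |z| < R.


Jensen's formula: (1/2pi)*integral log|f(Re^it)|dt = log|f(0)| + sum_{|a_k|<R} log(R/|a_k|)
Step 1: f(0) = (-1) * (-3) * (-6) * (-2) = 36
Step 2: log|f(0)| = log|1| + log|3| + log|6| + log|2| = 3.5835
Step 3: Zeros inside |z| < 5: 1, 3, 2
Step 4: Jensen sum = log(5/1) + log(5/3) + log(5/2) = 3.0366
Step 5: n(R) = number of terms in the Jensen sum = count of zeros inside |z| < 5 = 3

3


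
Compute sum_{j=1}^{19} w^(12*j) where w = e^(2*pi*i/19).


Step 1: The sum sum_{j=1}^{n} w^(k*j) equals n if n | k, else 0.
Step 2: Here n = 19, k = 12
Step 3: Does n divide k? 19 | 12 -> False
Step 4: Sum = 0

0


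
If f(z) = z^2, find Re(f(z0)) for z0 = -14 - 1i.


Step 1: z0 = -14 - 1i
Step 2: z0^2 = (-14)^2 - (-1)^2 + 28i
Step 3: real part = 196 - 1 = 195

195


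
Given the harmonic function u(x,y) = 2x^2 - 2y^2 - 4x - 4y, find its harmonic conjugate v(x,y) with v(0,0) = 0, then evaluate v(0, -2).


Step 1: v_x = -u_y = 4y + 4
Step 2: v_y = u_x = 4x - 4
Step 3: v = 4xy + 4x - 4y + C
Step 4: v(0,0) = 0 => C = 0
Step 5: v(0, -2) = 8

8


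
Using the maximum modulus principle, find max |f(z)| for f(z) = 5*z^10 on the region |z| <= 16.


Step 1: On |z| = 16, |f(z)| = 5 * |z|^10 = 5 * 16^10
Step 2: By maximum modulus principle, maximum is on boundary.
Step 3: Maximum = 5 * 1099511627776 = 5497558138880

5497558138880


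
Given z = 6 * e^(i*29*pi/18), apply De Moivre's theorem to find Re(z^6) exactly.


Step 1: By De Moivre's theorem, z^6 = 6^6 * e^(i*6*29*pi/18) = 46656 * (cos(29*pi/3) + i*sin(29*pi/3))
Step 2: |z|^6 = 6^6 = 46656
Step 3: Reduce the angle mod 2*pi: 29*pi/3 - 8*pi = 5*pi/3
Step 4: cos(5*pi/3) = 1/2
Step 5: Re(z^6) = 46656 * 1/2 = 23328

23328


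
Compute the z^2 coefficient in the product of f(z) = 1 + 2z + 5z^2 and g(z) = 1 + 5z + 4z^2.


Step 1: z^2 term in f*g comes from: (1)*(4z^2) + (2z)*(5z) + (5z^2)*(1)
Step 2: = 4 + 10 + 5
Step 3: = 19

19


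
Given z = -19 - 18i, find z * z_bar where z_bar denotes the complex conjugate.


Step 1: conj(z) = -19 + 18i
Step 2: z * conj(z) = (-19)^2 + (-18)^2
Step 3: = 361 + 324 = 685

685


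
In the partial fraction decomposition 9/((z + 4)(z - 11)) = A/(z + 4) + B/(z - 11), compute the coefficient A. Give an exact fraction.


Step 1: Multiply both sides by (z + 4) and set z = -4
Step 2: A = 9 / (-4 - 11)
Step 3: A = 9 / (-15)
Step 4: A = -3/5

-3/5


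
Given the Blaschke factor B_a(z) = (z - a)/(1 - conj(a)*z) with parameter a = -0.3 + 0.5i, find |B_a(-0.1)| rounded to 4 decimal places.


Step 1: Numerator z0 - a = -0.1 - (-0.3 + 0.5i) = 0.2 - 0.5i
Step 2: Denominator 1 - conj(a)*z0 = 1 - (-0.3 - 0.5i)*(-0.1) = 0.97 - 0.05i
Step 3: |z0 - a|^2 = 0.2^2 + (-0.5)^2 = 0.29; |1 - conj(a)*z0|^2 = 0.97^2 + (-0.05)^2 = 0.9434
Step 4: |B_a(-0.1)| = sqrt(0.29 / 0.9434) = sqrt(0.307399)
Step 5: = 0.5544

0.5544


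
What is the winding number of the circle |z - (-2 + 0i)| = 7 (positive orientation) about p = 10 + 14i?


Step 1: Center c = (-2, 0), radius = 7
Step 2: |p - c|^2 = 12^2 + 14^2 = 340
Step 3: r^2 = 49
Step 4: |p-c| > r so winding number = 0

0


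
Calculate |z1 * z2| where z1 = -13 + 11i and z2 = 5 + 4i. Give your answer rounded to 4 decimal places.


Step 1: |z1| = sqrt((-13)^2 + 11^2) = sqrt(290)
Step 2: |z2| = sqrt(5^2 + 4^2) = sqrt(41)
Step 3: |z1*z2| = |z1|*|z2| = sqrt(290) * sqrt(41) = sqrt(290 * 41) = sqrt(11890)
Step 4: = 109.0413

109.0413


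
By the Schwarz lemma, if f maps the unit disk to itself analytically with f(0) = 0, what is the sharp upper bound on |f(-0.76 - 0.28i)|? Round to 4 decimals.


Step 1: Schwarz lemma: if f: D -> D is analytic with f(0) = 0, then |f(z)| <= |z| for all z in D, and this is sharp (f(z) = z).
Step 2: |z0|^2 = (-0.76)^2 + (-0.28)^2 = 0.656
Step 3: |z0| = sqrt(0.656) = 0.809938
Step 4: Best bound = |z0| = 0.8099

0.8099


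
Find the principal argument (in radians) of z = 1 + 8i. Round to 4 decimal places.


Step 1: z = 1 + 8i
Step 2: arg(z) = atan2(8, 1)
Step 3: arg(z) = 1.4464

1.4464


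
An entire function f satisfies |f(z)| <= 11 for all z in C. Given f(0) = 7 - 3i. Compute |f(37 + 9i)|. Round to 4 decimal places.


Step 1: By Liouville's theorem, a bounded entire function is constant.
Step 2: f(z) = f(0) = 7 - 3i for all z.
Step 3: |f(w)| = |7 - 3i| = sqrt(49 + 9)
Step 4: = 7.6158

7.6158


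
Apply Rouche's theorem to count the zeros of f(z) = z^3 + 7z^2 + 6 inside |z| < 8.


Step 1: On |z| = 8 the three terms have sizes |z^3| = 8^3 = 512, |7z^2| = 7*8^2 = 448, |6| = 6
Step 2: The dominant term is g(z) = z^3; let h(z) = 7z^2 + 6 so f = g + h
Step 3: On |z| = 8: |g| = 512 and |h| <= 448 + 6 = 454
Step 4: Since 512 > 454, |h| < |g| on |z| = 8, so by Rouche f has the same number of zeros as g inside |z| < 8
Step 5: g(z) = z^3 has 3 zeros (all at the origin) inside |z| < 8. Answer = 3

3


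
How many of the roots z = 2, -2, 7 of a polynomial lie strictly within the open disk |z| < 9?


Step 1: Check each root:
  z = 2: |2| = 2 < 9
  z = -2: |-2| = 2 < 9
  z = 7: |7| = 7 < 9
Step 2: Count = 3

3


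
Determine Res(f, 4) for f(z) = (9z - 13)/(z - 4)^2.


Step 1: Pole of order 2 at z = 4
Step 2: Res = lim d/dz [(z - 4)^2 * f(z)] as z -> 4
Step 3: (z - 4)^2 * f(z) = 9z - 13
Step 4: d/dz[9z - 13] = 9

9


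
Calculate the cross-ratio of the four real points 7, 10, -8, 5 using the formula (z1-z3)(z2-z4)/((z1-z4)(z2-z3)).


Step 1: (z1-z3)(z2-z4) = 15 * 5 = 75
Step 2: (z1-z4)(z2-z3) = 2 * 18 = 36
Step 3: Cross-ratio = 75/36 = 25/12

25/12


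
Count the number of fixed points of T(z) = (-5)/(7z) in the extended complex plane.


Step 1: Fixed points satisfy T(z) = z
Step 2: 7z^2 + 5 = 0
Step 3: Discriminant = 0^2 - 4*7*5 = -140
Step 4: Number of fixed points = 2

2


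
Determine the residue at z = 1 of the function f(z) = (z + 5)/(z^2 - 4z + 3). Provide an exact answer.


Step 1: Q(z) = z^2 - 4z + 3 = (z - 1)(z - 3)
Step 2: Q'(z) = 2z - 4
Step 3: Q'(1) = -2, P(1) = 6
Step 4: Res = P(1)/Q'(1) = 6/(-2) = -3

-3


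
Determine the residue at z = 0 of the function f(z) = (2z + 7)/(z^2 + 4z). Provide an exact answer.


Step 1: Q(z) = z^2 + 4z = (z)(z + 4)
Step 2: Q'(z) = 2z + 4
Step 3: Q'(0) = 4, P(0) = 7
Step 4: Res = P(0)/Q'(0) = 7/4 = 7/4

7/4


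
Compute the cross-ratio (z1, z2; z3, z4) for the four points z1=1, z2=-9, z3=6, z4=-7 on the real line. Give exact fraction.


Step 1: (z1-z3)(z2-z4) = (-5) * (-2) = 10
Step 2: (z1-z4)(z2-z3) = 8 * (-15) = -120
Step 3: Cross-ratio = -10/120 = -1/12

-1/12


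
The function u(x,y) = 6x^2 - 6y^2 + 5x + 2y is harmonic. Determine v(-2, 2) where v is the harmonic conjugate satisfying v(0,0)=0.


Step 1: v_x = -u_y = 12y - 2
Step 2: v_y = u_x = 12x + 5
Step 3: v = 12xy - 2x + 5y + C
Step 4: v(0,0) = 0 => C = 0
Step 5: v(-2, 2) = -34

-34


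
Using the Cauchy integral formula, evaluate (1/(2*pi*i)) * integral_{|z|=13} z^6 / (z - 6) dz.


Step 1: f(z) = z^6, a = 6 is inside |z| = 13
Step 2: By Cauchy integral formula: (1/(2pi*i)) * integral = f(a)
Step 3: f(6) = 6^6 = 46656

46656


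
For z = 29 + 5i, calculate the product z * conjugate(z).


Step 1: conj(z) = 29 - 5i
Step 2: z * conj(z) = 29^2 + 5^2
Step 3: = 841 + 25 = 866

866


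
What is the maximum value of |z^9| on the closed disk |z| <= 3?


Step 1: On |z| = 3, |f(z)| = |z|^9 = 3^9
Step 2: By maximum modulus principle, maximum is on boundary.
Step 3: Maximum = 19683 = 19683

19683


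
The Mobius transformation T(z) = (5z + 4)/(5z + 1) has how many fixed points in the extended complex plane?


Step 1: Fixed points satisfy T(z) = z
Step 2: 5z^2 - 4z - 4 = 0
Step 3: Discriminant = (-4)^2 - 4*5*(-4) = 96
Step 4: Number of fixed points = 2

2


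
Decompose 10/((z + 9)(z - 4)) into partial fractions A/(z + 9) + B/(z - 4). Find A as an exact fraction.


Step 1: Multiply both sides by (z + 9) and set z = -9
Step 2: A = 10 / (-9 - 4)
Step 3: A = 10 / (-13)
Step 4: A = -10/13

-10/13


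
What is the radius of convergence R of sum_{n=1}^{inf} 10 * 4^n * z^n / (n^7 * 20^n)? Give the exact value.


Step 1: General term a_n = 10 * 4^n / (n^7 * 20^n)
Step 2: By the root test, |a_n|^(1/n) = 10^(1/n) * 4 / (n^(7/n) * 20) -> 4/20 as n -> infinity (since 10^(1/n) -> 1 and n^(7/n) -> 1)
Step 3: R = 1/lim|a_n|^(1/n) = 20/4 = 5

5


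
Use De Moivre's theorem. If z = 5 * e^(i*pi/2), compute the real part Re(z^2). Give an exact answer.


Step 1: By De Moivre's theorem, z^2 = 5^2 * e^(i*2*pi/2) = 25 * (cos(pi) + i*sin(pi))
Step 2: |z|^2 = 5^2 = 25
Step 3: The angle pi already lies in [0, 2*pi)
Step 4: cos(pi) = -1
Step 5: Re(z^2) = 25 * (-1) = -25

-25


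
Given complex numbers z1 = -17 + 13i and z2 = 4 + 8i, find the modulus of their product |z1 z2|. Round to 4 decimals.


Step 1: |z1| = sqrt((-17)^2 + 13^2) = sqrt(458)
Step 2: |z2| = sqrt(4^2 + 8^2) = sqrt(80)
Step 3: |z1*z2| = |z1|*|z2| = sqrt(458) * sqrt(80) = sqrt(458 * 80) = sqrt(36640)
Step 4: = 191.4158

191.4158


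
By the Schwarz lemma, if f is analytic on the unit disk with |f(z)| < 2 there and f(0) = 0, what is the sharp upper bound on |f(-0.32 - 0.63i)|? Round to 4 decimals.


Step 1: g = f/2 maps D -> D with g(0) = 0, so by the Schwarz lemma |g(z)| <= |z|, i.e. |f(z)| <= 2|z|; this is sharp (f(z) = 2z).
Step 2: |z0|^2 = (-0.32)^2 + (-0.63)^2 = 0.4993
Step 3: |z0| = sqrt(0.4993) = 0.706612
Step 4: Best bound = 2 * |z0| = 2 * 0.706612 = 1.4132

1.4132


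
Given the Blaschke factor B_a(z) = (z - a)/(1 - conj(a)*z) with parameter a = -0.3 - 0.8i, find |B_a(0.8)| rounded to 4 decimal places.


Step 1: Numerator z0 - a = 0.8 - (-0.3 - 0.8i) = 1.1 + 0.8i
Step 2: Denominator 1 - conj(a)*z0 = 1 - (-0.3 + 0.8i)*0.8 = 1.24 - 0.64i
Step 3: |z0 - a|^2 = 1.1^2 + 0.8^2 = 1.85; |1 - conj(a)*z0|^2 = 1.24^2 + (-0.64)^2 = 1.9472
Step 4: |B_a(0.8)| = sqrt(1.85 / 1.9472) = sqrt(0.950082)
Step 5: = 0.9747

0.9747


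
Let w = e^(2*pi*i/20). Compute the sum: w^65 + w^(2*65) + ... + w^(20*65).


Step 1: The sum sum_{j=1}^{n} w^(k*j) equals n if n | k, else 0.
Step 2: Here n = 20, k = 65
Step 3: Does n divide k? 20 | 65 -> False
Step 4: Sum = 0

0


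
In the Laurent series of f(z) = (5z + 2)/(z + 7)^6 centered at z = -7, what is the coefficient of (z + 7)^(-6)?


Step 1: Write the numerator in powers of (z + 7): 5z + 2 = 5(z + 7) + (5*(-7) + 2) = 5(z + 7) - 33
Step 2: Divide by (z + 7)^6: f(z) = -33(z + 7)^(-6) + 5(z + 7)^(-5)
Step 3: This finite sum is the Laurent series of f about z = -7.
Step 4: Coefficient of (z + 7)^(-6) = 5*(-7) + 2 = -33

-33


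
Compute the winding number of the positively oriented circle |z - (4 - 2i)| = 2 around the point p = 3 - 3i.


Step 1: Center c = (4, -2), radius = 2
Step 2: |p - c|^2 = (-1)^2 + (-1)^2 = 2
Step 3: r^2 = 4
Step 4: |p-c| < r so winding number = 1

1


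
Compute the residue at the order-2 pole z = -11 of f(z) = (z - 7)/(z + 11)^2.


Step 1: Pole of order 2 at z = -11
Step 2: Res = lim d/dz [(z + 11)^2 * f(z)] as z -> -11
Step 3: (z + 11)^2 * f(z) = z - 7
Step 4: d/dz[z - 7] = 1

1


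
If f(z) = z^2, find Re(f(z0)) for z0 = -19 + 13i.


Step 1: z0 = -19 + 13i
Step 2: z0^2 = (-19)^2 - 13^2 - 494i
Step 3: real part = 361 - 169 = 192

192


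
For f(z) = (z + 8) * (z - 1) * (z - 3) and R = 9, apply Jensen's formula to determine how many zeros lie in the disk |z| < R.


Jensen's formula: (1/2pi)*integral log|f(Re^it)|dt = log|f(0)| + sum_{|a_k|<R} log(R/|a_k|)
Step 1: f(0) = 8 * (-1) * (-3) = 24
Step 2: log|f(0)| = log|-8| + log|1| + log|3| = 3.1781
Step 3: Zeros inside |z| < 9: -8, 1, 3
Step 4: Jensen sum = log(9/8) + log(9/1) + log(9/3) = 3.4136
Step 5: n(R) = number of terms in the Jensen sum = count of zeros inside |z| < 9 = 3

3


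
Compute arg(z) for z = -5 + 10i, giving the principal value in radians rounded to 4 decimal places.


Step 1: z = -5 + 10i
Step 2: arg(z) = atan2(10, -5)
Step 3: arg(z) = 2.0344

2.0344


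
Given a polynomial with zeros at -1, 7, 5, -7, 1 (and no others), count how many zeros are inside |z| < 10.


Step 1: Check each root:
  z = -1: |-1| = 1 < 10
  z = 7: |7| = 7 < 10
  z = 5: |5| = 5 < 10
  z = -7: |-7| = 7 < 10
  z = 1: |1| = 1 < 10
Step 2: Count = 5

5


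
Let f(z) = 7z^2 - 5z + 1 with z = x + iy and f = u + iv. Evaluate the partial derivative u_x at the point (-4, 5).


Step 1: f(z) = 7(x+iy)^2 - 5(x+iy) + 1
Step 2: u = 7(x^2 - y^2) - 5x + 1
Step 3: u_x = 14x - 5
Step 4: At (-4, 5): u_x = -56 - 5 = -61

-61


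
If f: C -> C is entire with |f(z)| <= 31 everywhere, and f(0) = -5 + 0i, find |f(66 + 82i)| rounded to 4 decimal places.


Step 1: By Liouville's theorem, a bounded entire function is constant.
Step 2: f(z) = f(0) = -5 + 0i for all z.
Step 3: |f(w)| = |-5 + 0i| = sqrt(25 + 0)
Step 4: = 5.0

5.0


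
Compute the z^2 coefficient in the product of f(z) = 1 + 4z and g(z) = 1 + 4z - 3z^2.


Step 1: z^2 term in f*g comes from: (1)*(-3z^2) + (4z)*(4z) + (0)*(1)
Step 2: = -3 + 16 + 0
Step 3: = 13

13


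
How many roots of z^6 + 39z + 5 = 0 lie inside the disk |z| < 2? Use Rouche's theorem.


Step 1: On |z| = 2 the three terms have sizes |z^6| = 2^6 = 64, |39z| = 39*2 = 78, |5| = 5
Step 2: The dominant term is g(z) = 39z; let h(z) = z^6 + 5 so f = g + h
Step 3: On |z| = 2: |g| = 78 and |h| <= 64 + 5 = 69
Step 4: Since 78 > 69, |h| < |g| on |z| = 2, so by Rouche f has the same number of zeros as g inside |z| < 2
Step 5: g(z) = 39z has 1 zero (at the origin, multiplicity 1) inside |z| < 2. Answer = 1

1


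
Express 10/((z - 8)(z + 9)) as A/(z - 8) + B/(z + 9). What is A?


Step 1: Multiply both sides by (z - 8) and set z = 8
Step 2: A = 10 / (8 + 9)
Step 3: A = 10 / 17
Step 4: A = 10/17

10/17


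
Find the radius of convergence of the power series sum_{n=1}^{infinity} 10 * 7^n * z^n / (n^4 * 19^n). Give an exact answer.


Step 1: General term a_n = 10 * 7^n / (n^4 * 19^n)
Step 2: By the root test, |a_n|^(1/n) = 10^(1/n) * 7 / (n^(4/n) * 19) -> 7/19 as n -> infinity (since 10^(1/n) -> 1 and n^(4/n) -> 1)
Step 3: R = 1/lim|a_n|^(1/n) = 19/7

19/7


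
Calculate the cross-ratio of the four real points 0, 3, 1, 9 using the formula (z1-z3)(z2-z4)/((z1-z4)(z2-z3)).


Step 1: (z1-z3)(z2-z4) = (-1) * (-6) = 6
Step 2: (z1-z4)(z2-z3) = (-9) * 2 = -18
Step 3: Cross-ratio = -6/18 = -1/3

-1/3


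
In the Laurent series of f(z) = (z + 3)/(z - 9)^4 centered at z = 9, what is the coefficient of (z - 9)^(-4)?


Step 1: Write the numerator in powers of (z - 9): z + 3 = (z - 9) + (1*9 + 3) = (z - 9) + 12
Step 2: Divide by (z - 9)^4: f(z) = 12(z - 9)^(-4) + (z - 9)^(-3)
Step 3: This finite sum is the Laurent series of f about z = 9.
Step 4: Coefficient of (z - 9)^(-4) = 1*9 + 3 = 12

12


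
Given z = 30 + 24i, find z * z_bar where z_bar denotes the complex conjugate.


Step 1: conj(z) = 30 - 24i
Step 2: z * conj(z) = 30^2 + 24^2
Step 3: = 900 + 576 = 1476

1476


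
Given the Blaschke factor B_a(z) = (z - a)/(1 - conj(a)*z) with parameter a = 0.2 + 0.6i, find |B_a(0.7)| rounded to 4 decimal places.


Step 1: Numerator z0 - a = 0.7 - (0.2 + 0.6i) = 0.5 - 0.6i
Step 2: Denominator 1 - conj(a)*z0 = 1 - (0.2 - 0.6i)*0.7 = 0.86 + 0.42i
Step 3: |z0 - a|^2 = 0.5^2 + (-0.6)^2 = 0.61; |1 - conj(a)*z0|^2 = 0.86^2 + 0.42^2 = 0.916
Step 4: |B_a(0.7)| = sqrt(0.61 / 0.916) = sqrt(0.665939)
Step 5: = 0.8161

0.8161


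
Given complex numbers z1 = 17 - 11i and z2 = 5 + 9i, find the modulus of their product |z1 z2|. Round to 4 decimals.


Step 1: |z1| = sqrt(17^2 + (-11)^2) = sqrt(410)
Step 2: |z2| = sqrt(5^2 + 9^2) = sqrt(106)
Step 3: |z1*z2| = |z1|*|z2| = sqrt(410) * sqrt(106) = sqrt(410 * 106) = sqrt(43460)
Step 4: = 208.4706

208.4706


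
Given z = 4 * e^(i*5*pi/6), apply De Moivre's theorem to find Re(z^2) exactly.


Step 1: By De Moivre's theorem, z^2 = 4^2 * e^(i*2*5*pi/6) = 16 * (cos(5*pi/3) + i*sin(5*pi/3))
Step 2: |z|^2 = 4^2 = 16
Step 3: The angle 5*pi/3 already lies in [0, 2*pi)
Step 4: cos(5*pi/3) = 1/2
Step 5: Re(z^2) = 16 * 1/2 = 8

8


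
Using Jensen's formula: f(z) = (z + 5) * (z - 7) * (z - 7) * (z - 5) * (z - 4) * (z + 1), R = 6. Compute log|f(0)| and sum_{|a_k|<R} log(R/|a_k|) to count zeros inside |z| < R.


Jensen's formula: (1/2pi)*integral log|f(Re^it)|dt = log|f(0)| + sum_{|a_k|<R} log(R/|a_k|)
Step 1: f(0) = 5 * (-7) * (-7) * (-5) * (-4) * 1 = 4900
Step 2: log|f(0)| = log|-5| + log|7| + log|7| + log|5| + log|4| + log|-1| = 8.497
Step 3: Zeros inside |z| < 6: -5, 5, 4, -1
Step 4: Jensen sum = log(6/5) + log(6/5) + log(6/4) + log(6/1) = 2.5619
Step 5: n(R) = number of terms in the Jensen sum = count of zeros inside |z| < 6 = 4

4


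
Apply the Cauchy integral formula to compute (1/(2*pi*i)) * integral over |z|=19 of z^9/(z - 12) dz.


Step 1: f(z) = z^9, a = 12 is inside |z| = 19
Step 2: By Cauchy integral formula: (1/(2pi*i)) * integral = f(a)
Step 3: f(12) = 12^9 = 5159780352

5159780352


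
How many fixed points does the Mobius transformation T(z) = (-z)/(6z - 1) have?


Step 1: Fixed points satisfy T(z) = z
Step 2: 6z^2 = 0
Step 3: Discriminant = 0^2 - 4*6*0 = 0
Step 4: Number of fixed points = 1

1


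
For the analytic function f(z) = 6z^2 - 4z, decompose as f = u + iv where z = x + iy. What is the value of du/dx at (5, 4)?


Step 1: f(z) = 6(x+iy)^2 - 4(x+iy) + 0
Step 2: u = 6(x^2 - y^2) - 4x + 0
Step 3: u_x = 12x - 4
Step 4: At (5, 4): u_x = 60 - 4 = 56

56


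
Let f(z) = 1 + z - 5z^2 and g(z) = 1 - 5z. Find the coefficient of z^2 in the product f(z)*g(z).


Step 1: z^2 term in f*g comes from: (1)*(0) + (z)*(-5z) + (-5z^2)*(1)
Step 2: = 0 - 5 - 5
Step 3: = -10

-10


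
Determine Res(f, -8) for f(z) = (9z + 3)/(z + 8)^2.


Step 1: Pole of order 2 at z = -8
Step 2: Res = lim d/dz [(z + 8)^2 * f(z)] as z -> -8
Step 3: (z + 8)^2 * f(z) = 9z + 3
Step 4: d/dz[9z + 3] = 9

9


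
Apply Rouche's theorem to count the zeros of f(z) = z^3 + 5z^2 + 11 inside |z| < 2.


Step 1: On |z| = 2 the three terms have sizes |z^3| = 2^3 = 8, |5z^2| = 5*2^2 = 20, |11| = 11
Step 2: The dominant term is g(z) = 5z^2; let h(z) = z^3 + 11 so f = g + h
Step 3: On |z| = 2: |g| = 20 and |h| <= 8 + 11 = 19
Step 4: Since 20 > 19, |h| < |g| on |z| = 2, so by Rouche f has the same number of zeros as g inside |z| < 2
Step 5: g(z) = 5z^2 has 2 zeros (at the origin, multiplicity 2) inside |z| < 2. Answer = 2

2


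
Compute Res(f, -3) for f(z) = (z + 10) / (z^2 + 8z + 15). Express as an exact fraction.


Step 1: Q(z) = z^2 + 8z + 15 = (z + 3)(z + 5)
Step 2: Q'(z) = 2z + 8
Step 3: Q'(-3) = 2, P(-3) = 7
Step 4: Res = P(-3)/Q'(-3) = 7/2 = 7/2

7/2


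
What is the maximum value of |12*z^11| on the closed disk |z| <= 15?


Step 1: On |z| = 15, |f(z)| = 12 * |z|^11 = 12 * 15^11
Step 2: By maximum modulus principle, maximum is on boundary.
Step 3: Maximum = 12 * 8649755859375 = 103797070312500

103797070312500


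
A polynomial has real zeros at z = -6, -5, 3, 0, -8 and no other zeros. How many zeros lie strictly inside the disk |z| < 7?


Step 1: Check each root:
  z = -6: |-6| = 6 < 7
  z = -5: |-5| = 5 < 7
  z = 3: |3| = 3 < 7
  z = 0: |0| = 0 < 7
  z = -8: |-8| = 8 >= 7
Step 2: Count = 4

4


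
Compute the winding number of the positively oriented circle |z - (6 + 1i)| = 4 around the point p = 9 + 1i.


Step 1: Center c = (6, 1), radius = 4
Step 2: |p - c|^2 = 3^2 + 0^2 = 9
Step 3: r^2 = 16
Step 4: |p-c| < r so winding number = 1

1


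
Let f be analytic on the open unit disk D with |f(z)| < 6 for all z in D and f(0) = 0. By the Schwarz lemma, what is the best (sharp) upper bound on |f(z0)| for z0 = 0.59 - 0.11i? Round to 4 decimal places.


Step 1: g = f/6 maps D -> D with g(0) = 0, so by the Schwarz lemma |g(z)| <= |z|, i.e. |f(z)| <= 6|z|; this is sharp (f(z) = 6z).
Step 2: |z0|^2 = 0.59^2 + (-0.11)^2 = 0.3602
Step 3: |z0| = sqrt(0.3602) = 0.600167
Step 4: Best bound = 6 * |z0| = 6 * 0.600167 = 3.601

3.601


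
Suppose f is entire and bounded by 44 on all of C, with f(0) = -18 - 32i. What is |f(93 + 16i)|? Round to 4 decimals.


Step 1: By Liouville's theorem, a bounded entire function is constant.
Step 2: f(z) = f(0) = -18 - 32i for all z.
Step 3: |f(w)| = |-18 - 32i| = sqrt(324 + 1024)
Step 4: = 36.7151

36.7151


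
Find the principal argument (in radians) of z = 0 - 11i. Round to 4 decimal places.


Step 1: z = 0 - 11i
Step 2: arg(z) = atan2(-11, 0)
Step 3: arg(z) = -1.5708

-1.5708


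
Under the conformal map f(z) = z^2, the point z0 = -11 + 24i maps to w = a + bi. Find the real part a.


Step 1: z0 = -11 + 24i
Step 2: z0^2 = (-11)^2 - 24^2 - 528i
Step 3: real part = 121 - 576 = -455

-455


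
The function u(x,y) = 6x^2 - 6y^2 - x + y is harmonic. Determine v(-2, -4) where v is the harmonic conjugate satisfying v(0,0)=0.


Step 1: v_x = -u_y = 12y - 1
Step 2: v_y = u_x = 12x - 1
Step 3: v = 12xy - x - y + C
Step 4: v(0,0) = 0 => C = 0
Step 5: v(-2, -4) = 102

102


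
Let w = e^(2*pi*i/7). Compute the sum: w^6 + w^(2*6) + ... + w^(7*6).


Step 1: The sum sum_{j=1}^{n} w^(k*j) equals n if n | k, else 0.
Step 2: Here n = 7, k = 6
Step 3: Does n divide k? 7 | 6 -> False
Step 4: Sum = 0

0


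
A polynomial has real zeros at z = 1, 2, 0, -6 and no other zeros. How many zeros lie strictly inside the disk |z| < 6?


Step 1: Check each root:
  z = 1: |1| = 1 < 6
  z = 2: |2| = 2 < 6
  z = 0: |0| = 0 < 6
  z = -6: |-6| = 6 >= 6
Step 2: Count = 3

3


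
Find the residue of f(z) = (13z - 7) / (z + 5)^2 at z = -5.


Step 1: Pole of order 2 at z = -5
Step 2: Res = lim d/dz [(z + 5)^2 * f(z)] as z -> -5
Step 3: (z + 5)^2 * f(z) = 13z - 7
Step 4: d/dz[13z - 7] = 13

13


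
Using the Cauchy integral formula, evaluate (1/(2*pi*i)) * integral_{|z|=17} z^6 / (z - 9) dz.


Step 1: f(z) = z^6, a = 9 is inside |z| = 17
Step 2: By Cauchy integral formula: (1/(2pi*i)) * integral = f(a)
Step 3: f(9) = 9^6 = 531441

531441


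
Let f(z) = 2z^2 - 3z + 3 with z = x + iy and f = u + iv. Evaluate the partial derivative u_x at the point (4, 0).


Step 1: f(z) = 2(x+iy)^2 - 3(x+iy) + 3
Step 2: u = 2(x^2 - y^2) - 3x + 3
Step 3: u_x = 4x - 3
Step 4: At (4, 0): u_x = 16 - 3 = 13

13


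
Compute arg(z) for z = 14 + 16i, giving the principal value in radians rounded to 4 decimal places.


Step 1: z = 14 + 16i
Step 2: arg(z) = atan2(16, 14)
Step 3: arg(z) = 0.852

0.852


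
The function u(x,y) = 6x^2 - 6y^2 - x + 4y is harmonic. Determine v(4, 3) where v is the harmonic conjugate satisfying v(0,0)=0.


Step 1: v_x = -u_y = 12y - 4
Step 2: v_y = u_x = 12x - 1
Step 3: v = 12xy - 4x - y + C
Step 4: v(0,0) = 0 => C = 0
Step 5: v(4, 3) = 125

125


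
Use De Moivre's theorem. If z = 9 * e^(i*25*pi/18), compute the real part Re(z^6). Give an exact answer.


Step 1: By De Moivre's theorem, z^6 = 9^6 * e^(i*6*25*pi/18) = 531441 * (cos(25*pi/3) + i*sin(25*pi/3))
Step 2: |z|^6 = 9^6 = 531441
Step 3: Reduce the angle mod 2*pi: 25*pi/3 - 8*pi = pi/3
Step 4: cos(pi/3) = 1/2
Step 5: Re(z^6) = 531441 * 1/2 = 531441/2

531441/2


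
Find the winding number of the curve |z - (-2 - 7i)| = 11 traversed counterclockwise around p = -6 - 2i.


Step 1: Center c = (-2, -7), radius = 11
Step 2: |p - c|^2 = (-4)^2 + 5^2 = 41
Step 3: r^2 = 121
Step 4: |p-c| < r so winding number = 1

1


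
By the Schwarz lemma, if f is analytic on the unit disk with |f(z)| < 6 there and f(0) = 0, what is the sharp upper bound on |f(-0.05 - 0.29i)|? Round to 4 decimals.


Step 1: g = f/6 maps D -> D with g(0) = 0, so by the Schwarz lemma |g(z)| <= |z|, i.e. |f(z)| <= 6|z|; this is sharp (f(z) = 6z).
Step 2: |z0|^2 = (-0.05)^2 + (-0.29)^2 = 0.0866
Step 3: |z0| = sqrt(0.0866) = 0.294279
Step 4: Best bound = 6 * |z0| = 6 * 0.294279 = 1.7657

1.7657


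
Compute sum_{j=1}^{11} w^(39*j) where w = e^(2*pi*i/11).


Step 1: The sum sum_{j=1}^{n} w^(k*j) equals n if n | k, else 0.
Step 2: Here n = 11, k = 39
Step 3: Does n divide k? 11 | 39 -> False
Step 4: Sum = 0

0


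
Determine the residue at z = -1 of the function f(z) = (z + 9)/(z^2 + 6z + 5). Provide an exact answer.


Step 1: Q(z) = z^2 + 6z + 5 = (z + 1)(z + 5)
Step 2: Q'(z) = 2z + 6
Step 3: Q'(-1) = 4, P(-1) = 8
Step 4: Res = P(-1)/Q'(-1) = 8/4 = 2

2


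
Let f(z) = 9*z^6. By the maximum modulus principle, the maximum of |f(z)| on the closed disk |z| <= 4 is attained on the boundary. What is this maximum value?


Step 1: On |z| = 4, |f(z)| = 9 * |z|^6 = 9 * 4^6
Step 2: By maximum modulus principle, maximum is on boundary.
Step 3: Maximum = 9 * 4096 = 36864

36864


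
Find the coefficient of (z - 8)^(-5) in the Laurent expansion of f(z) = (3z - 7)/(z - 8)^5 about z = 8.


Step 1: Write the numerator in powers of (z - 8): 3z - 7 = 3(z - 8) + (3*8 - 7) = 3(z - 8) + 17
Step 2: Divide by (z - 8)^5: f(z) = 17(z - 8)^(-5) + 3(z - 8)^(-4)
Step 3: This finite sum is the Laurent series of f about z = 8.
Step 4: Coefficient of (z - 8)^(-5) = 3*8 - 7 = 17

17


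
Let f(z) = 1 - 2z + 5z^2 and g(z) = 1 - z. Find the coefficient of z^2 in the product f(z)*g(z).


Step 1: z^2 term in f*g comes from: (1)*(0) + (-2z)*(-z) + (5z^2)*(1)
Step 2: = 0 + 2 + 5
Step 3: = 7

7


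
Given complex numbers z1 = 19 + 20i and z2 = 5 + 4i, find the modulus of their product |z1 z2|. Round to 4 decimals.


Step 1: |z1| = sqrt(19^2 + 20^2) = sqrt(761)
Step 2: |z2| = sqrt(5^2 + 4^2) = sqrt(41)
Step 3: |z1*z2| = |z1|*|z2| = sqrt(761) * sqrt(41) = sqrt(761 * 41) = sqrt(31201)
Step 4: = 176.638

176.638


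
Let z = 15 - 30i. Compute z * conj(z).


Step 1: conj(z) = 15 + 30i
Step 2: z * conj(z) = 15^2 + (-30)^2
Step 3: = 225 + 900 = 1125

1125


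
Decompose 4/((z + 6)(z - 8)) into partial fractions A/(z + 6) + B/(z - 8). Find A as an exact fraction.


Step 1: Multiply both sides by (z + 6) and set z = -6
Step 2: A = 4 / (-6 - 8)
Step 3: A = 4 / (-14)
Step 4: A = -2/7

-2/7


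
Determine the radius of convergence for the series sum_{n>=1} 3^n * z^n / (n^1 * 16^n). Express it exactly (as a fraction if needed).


Step 1: General term a_n = 3^n / (n^1 * 16^n)
Step 2: By the root test, |a_n|^(1/n) = 3 / (n^(1/n) * 16) -> 3/16 as n -> infinity (since n^(1/n) -> 1)
Step 3: R = 1/lim|a_n|^(1/n) = 16/3

16/3


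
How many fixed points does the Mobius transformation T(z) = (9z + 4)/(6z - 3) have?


Step 1: Fixed points satisfy T(z) = z
Step 2: 6z^2 - 12z - 4 = 0
Step 3: Discriminant = (-12)^2 - 4*6*(-4) = 240
Step 4: Number of fixed points = 2

2


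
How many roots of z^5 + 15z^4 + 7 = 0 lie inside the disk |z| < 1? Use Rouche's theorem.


Step 1: On |z| = 1 the three terms have sizes |z^5| = 1^5 = 1, |15z^4| = 15*1^4 = 15, |7| = 7
Step 2: The dominant term is g(z) = 15z^4; let h(z) = z^5 + 7 so f = g + h
Step 3: On |z| = 1: |g| = 15 and |h| <= 1 + 7 = 8
Step 4: Since 15 > 8, |h| < |g| on |z| = 1, so by Rouche f has the same number of zeros as g inside |z| < 1
Step 5: g(z) = 15z^4 has 4 zeros (at the origin, multiplicity 4) inside |z| < 1. Answer = 4

4
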